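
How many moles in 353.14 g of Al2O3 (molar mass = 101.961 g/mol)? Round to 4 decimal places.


n = mass / M
n = 353.14 / 101.961
n = 3.46348113 mol, rounded to 4 dp:

3.4635 mol


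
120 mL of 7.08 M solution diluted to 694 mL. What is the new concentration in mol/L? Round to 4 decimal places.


Dilution: M1*V1 = M2*V2, solve for M2.
M2 = M1*V1 / V2
M2 = 7.08 * 120 / 694
M2 = 849.6 / 694
M2 = 1.22420749 mol/L, rounded to 4 dp:

1.2242 mol/L


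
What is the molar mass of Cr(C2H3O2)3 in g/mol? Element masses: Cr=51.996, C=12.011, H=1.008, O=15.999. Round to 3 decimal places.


M = sum(count * atomic_mass) over atoms.
M = 1*51.996 + 6*12.011 + 9*1.008 + 6*15.999
M = 51.996 + 72.066 + 9.072 + 95.994
M = 229.128 g/mol, rounded to 3 dp:

229.128 g/mol


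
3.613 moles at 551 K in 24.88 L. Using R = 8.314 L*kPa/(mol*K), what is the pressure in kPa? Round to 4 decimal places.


PV = nRT, solve for P = nRT / V.
nRT = 3.613 * 8.314 * 551 = 16551.2036
P = 16551.2036 / 24.88
P = 665.24130225 kPa, rounded to 4 dp:

665.2413 kPa


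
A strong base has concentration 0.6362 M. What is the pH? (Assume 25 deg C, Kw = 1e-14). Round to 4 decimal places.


A strong base dissociates completely, so [OH-] equals the given concentration.
pOH = -log10([OH-]) = -log10(0.6362) = 0.196406
pH = 14 - pOH = 14 - 0.196406
pH = 13.803594, rounded to 4 dp:

13.8036


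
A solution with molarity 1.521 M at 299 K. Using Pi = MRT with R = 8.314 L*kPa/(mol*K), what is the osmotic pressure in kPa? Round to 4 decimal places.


Osmotic pressure (van't Hoff): Pi = M*R*T.
RT = 8.314 * 299 = 2485.886
Pi = 1.521 * 2485.886
Pi = 3781.032606 kPa, rounded to 4 dp:

3781.0326 kPa


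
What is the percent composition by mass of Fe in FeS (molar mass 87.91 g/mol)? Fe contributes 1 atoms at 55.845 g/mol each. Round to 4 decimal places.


pct = 100 * (n_elem * M_elem) / M_total
mass_contribution = 1 * 55.845 = 55.845 g/mol
pct = 100 * 55.845 / 87.91
pct = 63.52519622 %, rounded to 4 dp:

63.5252 %


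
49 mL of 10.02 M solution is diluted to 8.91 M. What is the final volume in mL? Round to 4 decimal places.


Dilution: M1*V1 = M2*V2, solve for V2.
V2 = M1*V1 / M2
V2 = 10.02 * 49 / 8.91
V2 = 490.98 / 8.91
V2 = 55.1043771 mL, rounded to 4 dp:

55.1044 mL


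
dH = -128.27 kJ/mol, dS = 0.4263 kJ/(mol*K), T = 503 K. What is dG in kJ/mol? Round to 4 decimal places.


Gibbs: dG = dH - T*dS (consistent units, dS already in kJ/(mol*K)).
T*dS = 503 * 0.4263 = 214.4289
dG = -128.27 - (214.4289)
dG = -342.6989 kJ/mol, rounded to 4 dp:

-342.6989 kJ/mol


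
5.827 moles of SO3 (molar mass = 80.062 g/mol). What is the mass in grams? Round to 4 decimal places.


mass = n * M
mass = 5.827 * 80.062
mass = 466.521274 g, rounded to 4 dp:

466.5213 g


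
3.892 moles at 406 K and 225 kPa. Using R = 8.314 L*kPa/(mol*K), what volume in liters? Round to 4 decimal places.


PV = nRT, solve for V = nRT / P.
nRT = 3.892 * 8.314 * 406 = 13137.3837
V = 13137.3837 / 225
V = 58.388372 L, rounded to 4 dp:

58.3884 L


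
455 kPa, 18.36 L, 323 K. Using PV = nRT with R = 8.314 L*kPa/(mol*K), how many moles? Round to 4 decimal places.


PV = nRT, solve for n = PV / (RT).
PV = 455 * 18.36 = 8353.8
RT = 8.314 * 323 = 2685.422
n = 8353.8 / 2685.422
n = 3.11079599 mol, rounded to 4 dp:

3.1108 mol


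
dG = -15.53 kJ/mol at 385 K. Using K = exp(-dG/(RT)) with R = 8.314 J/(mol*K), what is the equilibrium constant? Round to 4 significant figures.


dG is in kJ/mol; multiply by 1000 to match R in J/(mol*K).
RT = 8.314 * 385 = 3200.89 J/mol
exponent = -dG*1000 / (RT) = -(-15.53*1000) / 3200.89 = 4.8517756
K = exp(4.8517756)
K = 127.96741, rounded to 4 significant figures:

128.0


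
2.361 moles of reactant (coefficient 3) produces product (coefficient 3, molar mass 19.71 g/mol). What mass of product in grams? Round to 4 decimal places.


Use the coefficient ratio to convert reactant moles to product moles, then multiply by the product's molar mass.
moles_P = moles_R * (coeff_P / coeff_R) = 2.361 * (3/3) = 2.361
mass_P = moles_P * M_P = 2.361 * 19.71
mass_P = 46.53531 g, rounded to 4 dp:

46.5353 g


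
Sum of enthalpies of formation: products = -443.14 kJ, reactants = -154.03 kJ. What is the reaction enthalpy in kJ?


dH_rxn = sum(dH_f products) - sum(dH_f reactants)
dH_rxn = -443.14 - (-154.03)
dH_rxn = -289.11 kJ:

-289.11 kJ


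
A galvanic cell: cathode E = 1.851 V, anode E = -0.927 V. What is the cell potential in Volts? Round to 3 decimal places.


Standard cell potential: E_cell = E_cathode - E_anode.
E_cell = 1.851 - (-0.927)
E_cell = 2.778 V, rounded to 3 dp:

2.778 V


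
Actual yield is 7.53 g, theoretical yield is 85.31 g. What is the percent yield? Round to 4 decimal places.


% yield = 100 * actual / theoretical
% yield = 100 * 7.53 / 85.31
% yield = 8.82663228 %, rounded to 4 dp:

8.8266 %


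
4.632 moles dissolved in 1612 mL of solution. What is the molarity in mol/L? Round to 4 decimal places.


Convert volume to liters: V_L = V_mL / 1000.
V_L = 1612 / 1000 = 1.612 L
M = n / V_L = 4.632 / 1.612
M = 2.87344913 mol/L, rounded to 4 dp:

2.8734 mol/L


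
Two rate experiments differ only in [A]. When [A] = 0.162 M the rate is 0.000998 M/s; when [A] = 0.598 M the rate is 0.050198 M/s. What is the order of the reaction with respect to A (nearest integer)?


Rate is proportional to [A]^n, so rate2/rate1 = ([A]2/[A]1)^n. Take logs to solve for n.
rate2/rate1 = 0.050198 / 0.000998 = 50.2986
[A]2/[A]1 = 0.598 / 0.162 = 3.6914
n = ln(50.2986) / ln(3.6914) = 3.0
Nearest integer order:

3


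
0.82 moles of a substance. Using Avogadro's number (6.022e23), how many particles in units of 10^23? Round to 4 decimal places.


N = n * NA, then divide by 1e23 for the requested units.
N / 1e23 = n * 6.022
N / 1e23 = 0.82 * 6.022
N / 1e23 = 4.93804, rounded to 4 dp:

4.9380


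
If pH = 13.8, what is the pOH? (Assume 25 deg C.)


At 25 deg C, pH + pOH = 14.
pOH = 14 - pH = 14 - 13.8
pOH = 0.2:

0.20


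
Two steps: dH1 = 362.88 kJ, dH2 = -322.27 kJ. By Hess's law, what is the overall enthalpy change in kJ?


Hess's law: enthalpy is a state function, so add the step enthalpies.
dH_total = dH1 + dH2 = 362.88 + (-322.27)
dH_total = 40.61 kJ:

40.61 kJ


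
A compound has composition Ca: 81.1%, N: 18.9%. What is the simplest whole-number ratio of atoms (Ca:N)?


Assume 100 g of compound, divide each mass% by atomic mass to get moles, then normalize by the smallest to get a raw atom ratio.
Moles per 100 g: Ca: 81.1/40.078 = 2.0236, N: 18.9/14.007 = 1.3493
Raw ratio (divide by min = 1.3493): Ca: 1.5, N: 1.0
Multiply by 2 to clear fractions: Ca: 2.999 ~= 3, N: 2.0 ~= 2
Reduce by GCD to get the simplest whole-number ratio:

3:2


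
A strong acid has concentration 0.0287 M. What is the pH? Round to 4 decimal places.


A strong acid dissociates completely, so [H+] equals the given concentration.
pH = -log10([H+]) = -log10(0.0287)
pH = 1.5421181, rounded to 4 dp:

1.5421


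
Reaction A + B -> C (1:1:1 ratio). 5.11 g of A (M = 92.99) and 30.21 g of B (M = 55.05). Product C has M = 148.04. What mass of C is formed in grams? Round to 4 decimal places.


Find moles of each reactant; the smaller value is the limiting reagent in a 1:1:1 reaction, so moles_C equals moles of the limiter.
n_A = mass_A / M_A = 5.11 / 92.99 = 0.054952 mol
n_B = mass_B / M_B = 30.21 / 55.05 = 0.548774 mol
Limiting reagent: A (smaller), n_limiting = 0.054952 mol
mass_C = n_limiting * M_C = 0.054952 * 148.04
mass_C = 8.13509408 g, rounded to 4 dp:

8.1351 g


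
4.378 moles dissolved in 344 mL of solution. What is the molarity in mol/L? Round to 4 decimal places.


Convert volume to liters: V_L = V_mL / 1000.
V_L = 344 / 1000 = 0.344 L
M = n / V_L = 4.378 / 0.344
M = 12.72674419 mol/L, rounded to 4 dp:

12.7267 mol/L


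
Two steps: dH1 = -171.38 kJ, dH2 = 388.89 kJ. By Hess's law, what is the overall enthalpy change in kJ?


Hess's law: enthalpy is a state function, so add the step enthalpies.
dH_total = dH1 + dH2 = -171.38 + (388.89)
dH_total = 217.51 kJ:

217.51 kJ


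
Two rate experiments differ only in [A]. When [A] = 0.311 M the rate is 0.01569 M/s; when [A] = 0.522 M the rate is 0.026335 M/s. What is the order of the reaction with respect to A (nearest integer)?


Rate is proportional to [A]^n, so rate2/rate1 = ([A]2/[A]1)^n. Take logs to solve for n.
rate2/rate1 = 0.026335 / 0.01569 = 1.6785
[A]2/[A]1 = 0.522 / 0.311 = 1.6785
n = ln(1.6785) / ln(1.6785) = 1.0
Nearest integer order:

1


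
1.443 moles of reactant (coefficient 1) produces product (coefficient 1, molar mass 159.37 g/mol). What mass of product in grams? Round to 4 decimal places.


Use the coefficient ratio to convert reactant moles to product moles, then multiply by the product's molar mass.
moles_P = moles_R * (coeff_P / coeff_R) = 1.443 * (1/1) = 1.443
mass_P = moles_P * M_P = 1.443 * 159.37
mass_P = 229.97091 g, rounded to 4 dp:

229.9709 g


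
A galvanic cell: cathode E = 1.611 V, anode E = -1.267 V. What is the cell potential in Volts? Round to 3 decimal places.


Standard cell potential: E_cell = E_cathode - E_anode.
E_cell = 1.611 - (-1.267)
E_cell = 2.878 V, rounded to 3 dp:

2.878 V


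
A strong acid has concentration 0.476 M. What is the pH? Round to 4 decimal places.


A strong acid dissociates completely, so [H+] equals the given concentration.
pH = -log10([H+]) = -log10(0.476)
pH = 0.32239305, rounded to 4 dp:

0.3224


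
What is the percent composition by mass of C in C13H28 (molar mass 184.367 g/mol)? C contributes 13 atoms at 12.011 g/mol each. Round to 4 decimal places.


pct = 100 * (n_elem * M_elem) / M_total
mass_contribution = 13 * 12.011 = 156.143 g/mol
pct = 100 * 156.143 / 184.367
pct = 84.69140356 %, rounded to 4 dp:

84.6914 %


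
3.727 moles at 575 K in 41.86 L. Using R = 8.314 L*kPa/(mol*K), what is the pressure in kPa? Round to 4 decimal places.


PV = nRT, solve for P = nRT / V.
nRT = 3.727 * 8.314 * 575 = 17817.1099
P = 17817.1099 / 41.86
P = 425.63568801 kPa, rounded to 4 dp:

425.6357 kPa


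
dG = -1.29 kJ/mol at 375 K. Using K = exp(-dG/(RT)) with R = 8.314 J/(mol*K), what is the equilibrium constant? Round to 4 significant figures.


dG is in kJ/mol; multiply by 1000 to match R in J/(mol*K).
RT = 8.314 * 375 = 3117.75 J/mol
exponent = -dG*1000 / (RT) = -(-1.29*1000) / 3117.75 = 0.41375992
K = exp(0.41375992)
K = 1.512494, rounded to 4 significant figures:

1.512


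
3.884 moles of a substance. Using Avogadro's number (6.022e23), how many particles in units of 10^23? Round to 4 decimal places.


N = n * NA, then divide by 1e23 for the requested units.
N / 1e23 = n * 6.022
N / 1e23 = 3.884 * 6.022
N / 1e23 = 23.389448, rounded to 4 dp:

23.3894


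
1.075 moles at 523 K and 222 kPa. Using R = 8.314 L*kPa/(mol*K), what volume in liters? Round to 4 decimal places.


PV = nRT, solve for V = nRT / P.
nRT = 1.075 * 8.314 * 523 = 4674.3386
V = 4674.3386 / 222
V = 21.05557928 L, rounded to 4 dp:

21.0556 L


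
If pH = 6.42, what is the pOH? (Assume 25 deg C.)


At 25 deg C, pH + pOH = 14.
pOH = 14 - pH = 14 - 6.42
pOH = 7.58:

7.58


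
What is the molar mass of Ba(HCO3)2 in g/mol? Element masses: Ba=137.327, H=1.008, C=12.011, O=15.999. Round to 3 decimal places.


M = sum(count * atomic_mass) over atoms.
M = 1*137.327 + 2*1.008 + 2*12.011 + 6*15.999
M = 137.327 + 2.016 + 24.022 + 95.994
M = 259.359 g/mol, rounded to 3 dp:

259.359 g/mol


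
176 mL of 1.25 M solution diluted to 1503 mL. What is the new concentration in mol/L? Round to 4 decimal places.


Dilution: M1*V1 = M2*V2, solve for M2.
M2 = M1*V1 / V2
M2 = 1.25 * 176 / 1503
M2 = 220.0 / 1503
M2 = 0.14637392 mol/L, rounded to 4 dp:

0.1464 mol/L


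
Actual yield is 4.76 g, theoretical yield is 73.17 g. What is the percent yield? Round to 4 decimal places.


% yield = 100 * actual / theoretical
% yield = 100 * 4.76 / 73.17
% yield = 6.50539839 %, rounded to 4 dp:

6.5054 %


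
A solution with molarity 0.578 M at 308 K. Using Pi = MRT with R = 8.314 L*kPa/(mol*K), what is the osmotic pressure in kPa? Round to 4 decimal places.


Osmotic pressure (van't Hoff): Pi = M*R*T.
RT = 8.314 * 308 = 2560.712
Pi = 0.578 * 2560.712
Pi = 1480.091536 kPa, rounded to 4 dp:

1480.0915 kPa


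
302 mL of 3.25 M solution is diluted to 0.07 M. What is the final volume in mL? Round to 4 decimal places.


Dilution: M1*V1 = M2*V2, solve for V2.
V2 = M1*V1 / M2
V2 = 3.25 * 302 / 0.07
V2 = 981.5 / 0.07
V2 = 14021.42857143 mL, rounded to 4 dp:

14021.4286 mL


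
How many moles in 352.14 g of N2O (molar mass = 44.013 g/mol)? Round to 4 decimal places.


n = mass / M
n = 352.14 / 44.013
n = 8.00081794 mol, rounded to 4 dp:

8.0008 mol


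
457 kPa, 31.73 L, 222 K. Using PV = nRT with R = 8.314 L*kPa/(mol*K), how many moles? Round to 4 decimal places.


PV = nRT, solve for n = PV / (RT).
PV = 457 * 31.73 = 14500.61
RT = 8.314 * 222 = 1845.708
n = 14500.61 / 1845.708
n = 7.8563944 mol, rounded to 4 dp:

7.8564 mol


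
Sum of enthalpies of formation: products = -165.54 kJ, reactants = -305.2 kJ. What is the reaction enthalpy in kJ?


dH_rxn = sum(dH_f products) - sum(dH_f reactants)
dH_rxn = -165.54 - (-305.2)
dH_rxn = 139.66 kJ:

139.66 kJ


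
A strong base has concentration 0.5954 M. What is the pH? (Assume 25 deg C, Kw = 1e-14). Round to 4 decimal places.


A strong base dissociates completely, so [OH-] equals the given concentration.
pOH = -log10([OH-]) = -log10(0.5954) = 0.225191
pH = 14 - pOH = 14 - 0.225191
pH = 13.774809, rounded to 4 dp:

13.7748


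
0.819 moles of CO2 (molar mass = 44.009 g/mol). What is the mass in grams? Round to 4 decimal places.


mass = n * M
mass = 0.819 * 44.009
mass = 36.043371 g, rounded to 4 dp:

36.0434 g


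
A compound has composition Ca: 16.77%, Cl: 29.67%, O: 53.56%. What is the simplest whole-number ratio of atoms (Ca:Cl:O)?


Assume 100 g of compound, divide each mass% by atomic mass to get moles, then normalize by the smallest to get a raw atom ratio.
Moles per 100 g: Ca: 16.77/40.078 = 0.4184, Cl: 29.67/35.453 = 0.8369, O: 53.56/15.999 = 3.3477
Raw ratio (divide by min = 0.4184): Ca: 1.0, Cl: 2.0, O: 8.001
Multiply by 1 to clear fractions: Ca: 1.0 ~= 1, Cl: 2.0 ~= 2, O: 8.001 ~= 8
Reduce by GCD to get the simplest whole-number ratio:

1:2:8


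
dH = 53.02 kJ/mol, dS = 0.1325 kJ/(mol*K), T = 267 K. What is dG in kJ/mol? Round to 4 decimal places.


Gibbs: dG = dH - T*dS (consistent units, dS already in kJ/(mol*K)).
T*dS = 267 * 0.1325 = 35.3775
dG = 53.02 - (35.3775)
dG = 17.6425 kJ/mol, rounded to 4 dp:

17.6425 kJ/mol


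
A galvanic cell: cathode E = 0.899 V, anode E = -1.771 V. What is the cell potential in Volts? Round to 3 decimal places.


Standard cell potential: E_cell = E_cathode - E_anode.
E_cell = 0.899 - (-1.771)
E_cell = 2.67 V, rounded to 3 dp:

2.670 V


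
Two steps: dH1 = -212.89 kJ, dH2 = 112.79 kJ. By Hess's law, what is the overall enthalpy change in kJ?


Hess's law: enthalpy is a state function, so add the step enthalpies.
dH_total = dH1 + dH2 = -212.89 + (112.79)
dH_total = -100.1 kJ:

-100.10 kJ


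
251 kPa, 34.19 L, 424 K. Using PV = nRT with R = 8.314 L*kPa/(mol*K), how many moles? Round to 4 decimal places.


PV = nRT, solve for n = PV / (RT).
PV = 251 * 34.19 = 8581.69
RT = 8.314 * 424 = 3525.136
n = 8581.69 / 3525.136
n = 2.43442806 mol, rounded to 4 dp:

2.4344 mol


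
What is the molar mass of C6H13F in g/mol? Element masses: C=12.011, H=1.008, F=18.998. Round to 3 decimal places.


M = sum(count * atomic_mass) over atoms.
M = 6*12.011 + 13*1.008 + 1*18.998
M = 72.066 + 13.104 + 18.998
M = 104.168 g/mol, rounded to 3 dp:

104.168 g/mol


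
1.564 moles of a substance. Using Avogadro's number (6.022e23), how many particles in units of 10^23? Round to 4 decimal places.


N = n * NA, then divide by 1e23 for the requested units.
N / 1e23 = n * 6.022
N / 1e23 = 1.564 * 6.022
N / 1e23 = 9.418408, rounded to 4 dp:

9.4184


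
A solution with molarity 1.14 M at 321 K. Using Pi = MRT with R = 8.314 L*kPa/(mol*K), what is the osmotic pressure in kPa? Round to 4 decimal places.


Osmotic pressure (van't Hoff): Pi = M*R*T.
RT = 8.314 * 321 = 2668.794
Pi = 1.14 * 2668.794
Pi = 3042.42516 kPa, rounded to 4 dp:

3042.4252 kPa


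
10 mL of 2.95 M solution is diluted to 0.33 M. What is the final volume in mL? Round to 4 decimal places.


Dilution: M1*V1 = M2*V2, solve for V2.
V2 = M1*V1 / M2
V2 = 2.95 * 10 / 0.33
V2 = 29.5 / 0.33
V2 = 89.39393939 mL, rounded to 4 dp:

89.3939 mL


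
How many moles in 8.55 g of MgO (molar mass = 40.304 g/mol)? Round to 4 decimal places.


n = mass / M
n = 8.55 / 40.304
n = 0.21213775 mol, rounded to 4 dp:

0.2121 mol


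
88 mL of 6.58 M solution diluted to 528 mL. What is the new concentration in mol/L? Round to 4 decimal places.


Dilution: M1*V1 = M2*V2, solve for M2.
M2 = M1*V1 / V2
M2 = 6.58 * 88 / 528
M2 = 579.04 / 528
M2 = 1.09666667 mol/L, rounded to 4 dp:

1.0967 mol/L


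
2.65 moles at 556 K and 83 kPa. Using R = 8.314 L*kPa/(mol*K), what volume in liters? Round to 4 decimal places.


PV = nRT, solve for V = nRT / P.
nRT = 2.65 * 8.314 * 556 = 12249.8476
V = 12249.8476 / 83
V = 147.5885253 L, rounded to 4 dp:

147.5885 L


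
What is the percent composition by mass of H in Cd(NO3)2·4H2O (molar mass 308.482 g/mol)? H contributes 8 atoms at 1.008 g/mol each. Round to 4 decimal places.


pct = 100 * (n_elem * M_elem) / M_total
mass_contribution = 8 * 1.008 = 8.064 g/mol
pct = 100 * 8.064 / 308.482
pct = 2.61409094 %, rounded to 4 dp:

2.6141 %


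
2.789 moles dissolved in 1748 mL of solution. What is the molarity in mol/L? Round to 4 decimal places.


Convert volume to liters: V_L = V_mL / 1000.
V_L = 1748 / 1000 = 1.748 L
M = n / V_L = 2.789 / 1.748
M = 1.59553776 mol/L, rounded to 4 dp:

1.5955 mol/L


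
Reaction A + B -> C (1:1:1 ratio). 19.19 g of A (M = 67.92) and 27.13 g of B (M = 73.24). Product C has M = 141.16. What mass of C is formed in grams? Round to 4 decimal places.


Find moles of each reactant; the smaller value is the limiting reagent in a 1:1:1 reaction, so moles_C equals moles of the limiter.
n_A = mass_A / M_A = 19.19 / 67.92 = 0.282538 mol
n_B = mass_B / M_B = 27.13 / 73.24 = 0.370426 mol
Limiting reagent: A (smaller), n_limiting = 0.282538 mol
mass_C = n_limiting * M_C = 0.282538 * 141.16
mass_C = 39.88306408 g, rounded to 4 dp:

39.8831 g


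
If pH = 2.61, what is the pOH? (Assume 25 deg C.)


At 25 deg C, pH + pOH = 14.
pOH = 14 - pH = 14 - 2.61
pOH = 11.39:

11.39


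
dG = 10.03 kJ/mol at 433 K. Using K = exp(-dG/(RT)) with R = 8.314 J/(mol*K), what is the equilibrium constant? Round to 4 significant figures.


dG is in kJ/mol; multiply by 1000 to match R in J/(mol*K).
RT = 8.314 * 433 = 3599.962 J/mol
exponent = -dG*1000 / (RT) = -(10.03*1000) / 3599.962 = -2.78614052
K = exp(-2.78614052)
K = 0.061658726, rounded to 4 significant figures:

0.06166


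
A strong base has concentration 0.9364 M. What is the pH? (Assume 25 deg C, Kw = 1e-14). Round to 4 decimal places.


A strong base dissociates completely, so [OH-] equals the given concentration.
pOH = -log10([OH-]) = -log10(0.9364) = 0.028539
pH = 14 - pOH = 14 - 0.028539
pH = 13.971461, rounded to 4 dp:

13.9715


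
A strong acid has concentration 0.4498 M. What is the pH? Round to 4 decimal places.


A strong acid dissociates completely, so [H+] equals the given concentration.
pH = -log10([H+]) = -log10(0.4498)
pH = 0.34698055, rounded to 4 dp:

0.3470


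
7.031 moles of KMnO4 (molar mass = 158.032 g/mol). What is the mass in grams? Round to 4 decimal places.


mass = n * M
mass = 7.031 * 158.032
mass = 1111.122992 g, rounded to 4 dp:

1111.1230 g


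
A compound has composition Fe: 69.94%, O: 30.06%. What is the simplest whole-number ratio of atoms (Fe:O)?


Assume 100 g of compound, divide each mass% by atomic mass to get moles, then normalize by the smallest to get a raw atom ratio.
Moles per 100 g: Fe: 69.94/55.845 = 1.2524, O: 30.06/15.999 = 1.8789
Raw ratio (divide by min = 1.2524): Fe: 1.0, O: 1.5
Multiply by 2 to clear fractions: Fe: 2.0 ~= 2, O: 3.0 ~= 3
Reduce by GCD to get the simplest whole-number ratio:

2:3


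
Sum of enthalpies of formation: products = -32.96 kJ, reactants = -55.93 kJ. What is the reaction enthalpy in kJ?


dH_rxn = sum(dH_f products) - sum(dH_f reactants)
dH_rxn = -32.96 - (-55.93)
dH_rxn = 22.97 kJ:

22.97 kJ


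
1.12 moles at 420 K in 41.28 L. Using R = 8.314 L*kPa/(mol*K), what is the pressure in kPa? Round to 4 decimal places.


PV = nRT, solve for P = nRT / V.
nRT = 1.12 * 8.314 * 420 = 3910.9056
P = 3910.9056 / 41.28
P = 94.74093023 kPa, rounded to 4 dp:

94.7409 kPa


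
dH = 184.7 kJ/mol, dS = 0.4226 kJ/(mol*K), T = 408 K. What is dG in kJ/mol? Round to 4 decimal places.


Gibbs: dG = dH - T*dS (consistent units, dS already in kJ/(mol*K)).
T*dS = 408 * 0.4226 = 172.4208
dG = 184.7 - (172.4208)
dG = 12.2792 kJ/mol, rounded to 4 dp:

12.2792 kJ/mol


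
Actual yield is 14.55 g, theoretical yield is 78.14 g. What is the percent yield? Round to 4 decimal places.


% yield = 100 * actual / theoretical
% yield = 100 * 14.55 / 78.14
% yield = 18.62042488 %, rounded to 4 dp:

18.6204 %


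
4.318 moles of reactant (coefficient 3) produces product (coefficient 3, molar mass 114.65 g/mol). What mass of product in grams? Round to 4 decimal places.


Use the coefficient ratio to convert reactant moles to product moles, then multiply by the product's molar mass.
moles_P = moles_R * (coeff_P / coeff_R) = 4.318 * (3/3) = 4.318
mass_P = moles_P * M_P = 4.318 * 114.65
mass_P = 495.0587 g, rounded to 4 dp:

495.0587 g


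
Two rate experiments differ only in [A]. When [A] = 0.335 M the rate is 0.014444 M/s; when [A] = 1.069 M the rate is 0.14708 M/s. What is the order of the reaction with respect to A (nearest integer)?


Rate is proportional to [A]^n, so rate2/rate1 = ([A]2/[A]1)^n. Take logs to solve for n.
rate2/rate1 = 0.14708 / 0.014444 = 10.1828
[A]2/[A]1 = 1.069 / 0.335 = 3.191
n = ln(10.1828) / ln(3.191) = 2.0
Nearest integer order:

2


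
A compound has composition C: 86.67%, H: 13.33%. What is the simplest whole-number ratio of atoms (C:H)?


Assume 100 g of compound, divide each mass% by atomic mass to get moles, then normalize by the smallest to get a raw atom ratio.
Moles per 100 g: C: 86.67/12.011 = 7.2159, H: 13.33/1.008 = 13.2242
Raw ratio (divide by min = 7.2159): C: 1.0, H: 1.833
Multiply by 6 to clear fractions: C: 6.0 ~= 6, H: 10.996 ~= 11
Reduce by GCD to get the simplest whole-number ratio:

6:11


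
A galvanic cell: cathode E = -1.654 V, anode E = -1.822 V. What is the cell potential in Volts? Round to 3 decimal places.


Standard cell potential: E_cell = E_cathode - E_anode.
E_cell = -1.654 - (-1.822)
E_cell = 0.168 V, rounded to 3 dp:

0.168 V


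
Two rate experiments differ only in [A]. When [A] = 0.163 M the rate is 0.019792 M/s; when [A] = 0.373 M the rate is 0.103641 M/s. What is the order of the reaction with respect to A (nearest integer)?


Rate is proportional to [A]^n, so rate2/rate1 = ([A]2/[A]1)^n. Take logs to solve for n.
rate2/rate1 = 0.103641 / 0.019792 = 5.2365
[A]2/[A]1 = 0.373 / 0.163 = 2.2883
n = ln(5.2365) / ln(2.2883) = 2.0
Nearest integer order:

2


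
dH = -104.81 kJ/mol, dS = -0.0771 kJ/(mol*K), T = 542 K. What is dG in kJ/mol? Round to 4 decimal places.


Gibbs: dG = dH - T*dS (consistent units, dS already in kJ/(mol*K)).
T*dS = 542 * -0.0771 = -41.7882
dG = -104.81 - (-41.7882)
dG = -63.0218 kJ/mol, rounded to 4 dp:

-63.0218 kJ/mol


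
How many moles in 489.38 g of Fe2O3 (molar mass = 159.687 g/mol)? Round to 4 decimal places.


n = mass / M
n = 489.38 / 159.687
n = 3.06462016 mol, rounded to 4 dp:

3.0646 mol


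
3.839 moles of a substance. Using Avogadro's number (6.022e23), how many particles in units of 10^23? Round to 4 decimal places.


N = n * NA, then divide by 1e23 for the requested units.
N / 1e23 = n * 6.022
N / 1e23 = 3.839 * 6.022
N / 1e23 = 23.118458, rounded to 4 dp:

23.1185


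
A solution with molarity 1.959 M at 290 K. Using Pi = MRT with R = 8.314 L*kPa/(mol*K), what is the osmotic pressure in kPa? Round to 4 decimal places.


Osmotic pressure (van't Hoff): Pi = M*R*T.
RT = 8.314 * 290 = 2411.06
Pi = 1.959 * 2411.06
Pi = 4723.26654 kPa, rounded to 4 dp:

4723.2665 kPa


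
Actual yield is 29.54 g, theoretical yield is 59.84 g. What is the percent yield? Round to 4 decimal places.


% yield = 100 * actual / theoretical
% yield = 100 * 29.54 / 59.84
% yield = 49.36497326 %, rounded to 4 dp:

49.3650 %


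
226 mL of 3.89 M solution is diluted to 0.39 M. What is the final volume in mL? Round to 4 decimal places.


Dilution: M1*V1 = M2*V2, solve for V2.
V2 = M1*V1 / M2
V2 = 3.89 * 226 / 0.39
V2 = 879.14 / 0.39
V2 = 2254.20512821 mL, rounded to 4 dp:

2254.2051 mL


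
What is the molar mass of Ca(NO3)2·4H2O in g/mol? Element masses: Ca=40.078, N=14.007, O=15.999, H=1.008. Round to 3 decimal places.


M = sum(count * atomic_mass) over atoms.
M = 1*40.078 + 2*14.007 + 10*15.999 + 8*1.008
M = 40.078 + 28.014 + 159.99 + 8.064
M = 236.146 g/mol, rounded to 3 dp:

236.146 g/mol


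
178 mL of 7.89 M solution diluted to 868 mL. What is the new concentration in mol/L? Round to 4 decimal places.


Dilution: M1*V1 = M2*V2, solve for M2.
M2 = M1*V1 / V2
M2 = 7.89 * 178 / 868
M2 = 1404.42 / 868
M2 = 1.61799539 mol/L, rounded to 4 dp:

1.6180 mol/L


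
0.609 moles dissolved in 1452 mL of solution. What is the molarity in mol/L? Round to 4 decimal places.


Convert volume to liters: V_L = V_mL / 1000.
V_L = 1452 / 1000 = 1.452 L
M = n / V_L = 0.609 / 1.452
M = 0.41942149 mol/L, rounded to 4 dp:

0.4194 mol/L


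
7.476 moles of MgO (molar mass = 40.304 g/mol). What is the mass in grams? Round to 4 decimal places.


mass = n * M
mass = 7.476 * 40.304
mass = 301.312704 g, rounded to 4 dp:

301.3127 g


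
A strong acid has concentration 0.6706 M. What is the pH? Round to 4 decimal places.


A strong acid dissociates completely, so [H+] equals the given concentration.
pH = -log10([H+]) = -log10(0.6706)
pH = 0.17353645, rounded to 4 dp:

0.1735


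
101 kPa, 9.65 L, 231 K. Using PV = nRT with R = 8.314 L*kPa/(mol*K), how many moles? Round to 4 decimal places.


PV = nRT, solve for n = PV / (RT).
PV = 101 * 9.65 = 974.65
RT = 8.314 * 231 = 1920.534
n = 974.65 / 1920.534
n = 0.50748906 mol, rounded to 4 dp:

0.5075 mol


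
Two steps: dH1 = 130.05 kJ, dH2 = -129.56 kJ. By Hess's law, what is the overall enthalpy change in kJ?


Hess's law: enthalpy is a state function, so add the step enthalpies.
dH_total = dH1 + dH2 = 130.05 + (-129.56)
dH_total = 0.49 kJ:

0.49 kJ


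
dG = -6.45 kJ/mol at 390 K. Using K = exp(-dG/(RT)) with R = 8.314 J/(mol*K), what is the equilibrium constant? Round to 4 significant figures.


dG is in kJ/mol; multiply by 1000 to match R in J/(mol*K).
RT = 8.314 * 390 = 3242.46 J/mol
exponent = -dG*1000 / (RT) = -(-6.45*1000) / 3242.46 = 1.9892304
K = exp(1.9892304)
K = 7.3099059, rounded to 4 significant figures:

7.310


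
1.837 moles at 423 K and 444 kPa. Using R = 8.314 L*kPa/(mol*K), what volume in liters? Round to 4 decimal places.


PV = nRT, solve for V = nRT / P.
nRT = 1.837 * 8.314 * 423 = 6460.402
V = 6460.402 / 444
V = 14.55045495 L, rounded to 4 dp:

14.5505 L


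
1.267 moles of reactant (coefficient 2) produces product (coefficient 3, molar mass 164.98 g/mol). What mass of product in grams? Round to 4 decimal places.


Use the coefficient ratio to convert reactant moles to product moles, then multiply by the product's molar mass.
moles_P = moles_R * (coeff_P / coeff_R) = 1.267 * (3/2) = 1.9005
mass_P = moles_P * M_P = 1.9005 * 164.98
mass_P = 313.54449 g, rounded to 4 dp:

313.5445 g


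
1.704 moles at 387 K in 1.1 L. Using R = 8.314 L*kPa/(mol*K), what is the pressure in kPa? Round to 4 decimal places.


PV = nRT, solve for P = nRT / V.
nRT = 1.704 * 8.314 * 387 = 5482.6507
P = 5482.6507 / 1.1
P = 4984.22790909 kPa, rounded to 4 dp:

4984.2279 kPa


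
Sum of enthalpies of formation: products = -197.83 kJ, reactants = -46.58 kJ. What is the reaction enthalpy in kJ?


dH_rxn = sum(dH_f products) - sum(dH_f reactants)
dH_rxn = -197.83 - (-46.58)
dH_rxn = -151.25 kJ:

-151.25 kJ


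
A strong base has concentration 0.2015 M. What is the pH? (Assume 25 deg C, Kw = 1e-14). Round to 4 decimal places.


A strong base dissociates completely, so [OH-] equals the given concentration.
pOH = -log10([OH-]) = -log10(0.2015) = 0.695725
pH = 14 - pOH = 14 - 0.695725
pH = 13.304275, rounded to 4 dp:

13.3043


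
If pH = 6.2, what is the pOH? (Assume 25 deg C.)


At 25 deg C, pH + pOH = 14.
pOH = 14 - pH = 14 - 6.2
pOH = 7.8:

7.80


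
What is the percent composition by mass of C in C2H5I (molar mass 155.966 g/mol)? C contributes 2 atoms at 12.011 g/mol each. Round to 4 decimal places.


pct = 100 * (n_elem * M_elem) / M_total
mass_contribution = 2 * 12.011 = 24.022 g/mol
pct = 100 * 24.022 / 155.966
pct = 15.40207481 %, rounded to 4 dp:

15.4021 %


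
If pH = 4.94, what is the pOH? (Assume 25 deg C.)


At 25 deg C, pH + pOH = 14.
pOH = 14 - pH = 14 - 4.94
pOH = 9.06:

9.06


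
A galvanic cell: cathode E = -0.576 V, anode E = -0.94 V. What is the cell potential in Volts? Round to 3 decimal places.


Standard cell potential: E_cell = E_cathode - E_anode.
E_cell = -0.576 - (-0.94)
E_cell = 0.364 V, rounded to 3 dp:

0.364 V


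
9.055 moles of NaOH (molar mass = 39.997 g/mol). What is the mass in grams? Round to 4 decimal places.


mass = n * M
mass = 9.055 * 39.997
mass = 362.172835 g, rounded to 4 dp:

362.1728 g


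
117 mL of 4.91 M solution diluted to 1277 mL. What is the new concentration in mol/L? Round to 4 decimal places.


Dilution: M1*V1 = M2*V2, solve for M2.
M2 = M1*V1 / V2
M2 = 4.91 * 117 / 1277
M2 = 574.47 / 1277
M2 = 0.44985904 mol/L, rounded to 4 dp:

0.4499 mol/L


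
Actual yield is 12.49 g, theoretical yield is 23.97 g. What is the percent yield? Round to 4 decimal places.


% yield = 100 * actual / theoretical
% yield = 100 * 12.49 / 23.97
% yield = 52.10680017 %, rounded to 4 dp:

52.1068 %


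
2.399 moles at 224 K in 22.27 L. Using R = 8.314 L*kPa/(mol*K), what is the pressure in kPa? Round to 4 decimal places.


PV = nRT, solve for P = nRT / V.
nRT = 2.399 * 8.314 * 224 = 4467.7441
P = 4467.7441 / 22.27
P = 200.61715761 kPa, rounded to 4 dp:

200.6172 kPa


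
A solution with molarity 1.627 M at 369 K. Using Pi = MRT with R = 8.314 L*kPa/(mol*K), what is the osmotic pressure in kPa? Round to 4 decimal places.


Osmotic pressure (van't Hoff): Pi = M*R*T.
RT = 8.314 * 369 = 3067.866
Pi = 1.627 * 3067.866
Pi = 4991.417982 kPa, rounded to 4 dp:

4991.4180 kPa


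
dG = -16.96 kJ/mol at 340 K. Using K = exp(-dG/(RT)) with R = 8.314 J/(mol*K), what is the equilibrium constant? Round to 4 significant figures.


dG is in kJ/mol; multiply by 1000 to match R in J/(mol*K).
RT = 8.314 * 340 = 2826.76 J/mol
exponent = -dG*1000 / (RT) = -(-16.96*1000) / 2826.76 = 5.99980189
K = exp(5.99980189)
K = 403.34888, rounded to 4 significant figures:

403.3


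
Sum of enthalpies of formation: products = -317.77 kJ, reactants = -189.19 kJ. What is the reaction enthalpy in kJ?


dH_rxn = sum(dH_f products) - sum(dH_f reactants)
dH_rxn = -317.77 - (-189.19)
dH_rxn = -128.58 kJ:

-128.58 kJ


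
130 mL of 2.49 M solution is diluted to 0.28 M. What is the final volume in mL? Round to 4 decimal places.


Dilution: M1*V1 = M2*V2, solve for V2.
V2 = M1*V1 / M2
V2 = 2.49 * 130 / 0.28
V2 = 323.7 / 0.28
V2 = 1156.07142857 mL, rounded to 4 dp:

1156.0714 mL


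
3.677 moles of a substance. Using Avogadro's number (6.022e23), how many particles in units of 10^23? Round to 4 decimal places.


N = n * NA, then divide by 1e23 for the requested units.
N / 1e23 = n * 6.022
N / 1e23 = 3.677 * 6.022
N / 1e23 = 22.142894, rounded to 4 dp:

22.1429


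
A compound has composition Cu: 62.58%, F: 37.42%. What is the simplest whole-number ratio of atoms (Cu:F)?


Assume 100 g of compound, divide each mass% by atomic mass to get moles, then normalize by the smallest to get a raw atom ratio.
Moles per 100 g: Cu: 62.58/63.546 = 0.9848, F: 37.42/18.998 = 1.9697
Raw ratio (divide by min = 0.9848): Cu: 1.0, F: 2.0
Multiply by 1 to clear fractions: Cu: 1.0 ~= 1, F: 2.0 ~= 2
Reduce by GCD to get the simplest whole-number ratio:

1:2


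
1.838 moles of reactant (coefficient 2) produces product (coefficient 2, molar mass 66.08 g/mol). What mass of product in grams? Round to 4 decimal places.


Use the coefficient ratio to convert reactant moles to product moles, then multiply by the product's molar mass.
moles_P = moles_R * (coeff_P / coeff_R) = 1.838 * (2/2) = 1.838
mass_P = moles_P * M_P = 1.838 * 66.08
mass_P = 121.45504 g, rounded to 4 dp:

121.4550 g


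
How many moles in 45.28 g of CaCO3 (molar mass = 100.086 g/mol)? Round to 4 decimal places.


n = mass / M
n = 45.28 / 100.086
n = 0.45241093 mol, rounded to 4 dp:

0.4524 mol


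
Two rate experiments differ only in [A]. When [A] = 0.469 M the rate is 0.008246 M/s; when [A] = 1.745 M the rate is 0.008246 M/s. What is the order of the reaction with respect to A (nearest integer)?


Rate is proportional to [A]^n, so rate2/rate1 = ([A]2/[A]1)^n. Take logs to solve for n.
rate2/rate1 = 0.008246 / 0.008246 = 1.0
[A]2/[A]1 = 1.745 / 0.469 = 3.7207
n = ln(1.0) / ln(3.7207) = 0.0
Nearest integer order:

0


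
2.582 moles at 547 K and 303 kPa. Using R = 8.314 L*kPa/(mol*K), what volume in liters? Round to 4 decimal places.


PV = nRT, solve for V = nRT / P.
nRT = 2.582 * 8.314 * 547 = 11742.3112
V = 11742.3112 / 303
V = 38.75350231 L, rounded to 4 dp:

38.7535 L


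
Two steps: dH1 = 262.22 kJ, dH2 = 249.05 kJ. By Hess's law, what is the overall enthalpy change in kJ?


Hess's law: enthalpy is a state function, so add the step enthalpies.
dH_total = dH1 + dH2 = 262.22 + (249.05)
dH_total = 511.27 kJ:

511.27 kJ


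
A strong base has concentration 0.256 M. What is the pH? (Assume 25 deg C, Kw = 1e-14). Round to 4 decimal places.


A strong base dissociates completely, so [OH-] equals the given concentration.
pOH = -log10([OH-]) = -log10(0.256) = 0.59176
pH = 14 - pOH = 14 - 0.59176
pH = 13.40824, rounded to 4 dp:

13.4082


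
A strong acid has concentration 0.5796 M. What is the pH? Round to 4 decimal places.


A strong acid dissociates completely, so [H+] equals the given concentration.
pH = -log10([H+]) = -log10(0.5796)
pH = 0.23687162, rounded to 4 dp:

0.2369


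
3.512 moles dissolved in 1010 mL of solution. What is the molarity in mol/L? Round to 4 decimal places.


Convert volume to liters: V_L = V_mL / 1000.
V_L = 1010 / 1000 = 1.01 L
M = n / V_L = 3.512 / 1.01
M = 3.47722772 mol/L, rounded to 4 dp:

3.4772 mol/L


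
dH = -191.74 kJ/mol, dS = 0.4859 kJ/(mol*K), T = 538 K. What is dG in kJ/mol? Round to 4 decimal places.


Gibbs: dG = dH - T*dS (consistent units, dS already in kJ/(mol*K)).
T*dS = 538 * 0.4859 = 261.4142
dG = -191.74 - (261.4142)
dG = -453.1542 kJ/mol, rounded to 4 dp:

-453.1542 kJ/mol


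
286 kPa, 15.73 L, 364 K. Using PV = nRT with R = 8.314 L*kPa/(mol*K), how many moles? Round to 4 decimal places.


PV = nRT, solve for n = PV / (RT).
PV = 286 * 15.73 = 4498.78
RT = 8.314 * 364 = 3026.296
n = 4498.78 / 3026.296
n = 1.48656311 mol, rounded to 4 dp:

1.4866 mol


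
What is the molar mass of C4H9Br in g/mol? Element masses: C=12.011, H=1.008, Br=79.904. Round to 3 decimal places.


M = sum(count * atomic_mass) over atoms.
M = 4*12.011 + 9*1.008 + 1*79.904
M = 48.044 + 9.072 + 79.904
M = 137.02 g/mol, rounded to 3 dp:

137.020 g/mol


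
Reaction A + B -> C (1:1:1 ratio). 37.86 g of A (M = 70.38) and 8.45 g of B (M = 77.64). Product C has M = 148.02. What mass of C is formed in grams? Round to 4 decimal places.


Find moles of each reactant; the smaller value is the limiting reagent in a 1:1:1 reaction, so moles_C equals moles of the limiter.
n_A = mass_A / M_A = 37.86 / 70.38 = 0.537937 mol
n_B = mass_B / M_B = 8.45 / 77.64 = 0.108836 mol
Limiting reagent: B (smaller), n_limiting = 0.108836 mol
mass_C = n_limiting * M_C = 0.108836 * 148.02
mass_C = 16.10990472 g, rounded to 4 dp:

16.1099 g


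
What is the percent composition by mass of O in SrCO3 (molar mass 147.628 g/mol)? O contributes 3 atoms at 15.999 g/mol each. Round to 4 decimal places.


pct = 100 * (n_elem * M_elem) / M_total
mass_contribution = 3 * 15.999 = 47.997 g/mol
pct = 100 * 47.997 / 147.628
pct = 32.51212507 %, rounded to 4 dp:

32.5121 %


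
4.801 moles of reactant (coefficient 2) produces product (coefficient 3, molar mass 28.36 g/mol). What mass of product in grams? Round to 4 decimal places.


Use the coefficient ratio to convert reactant moles to product moles, then multiply by the product's molar mass.
moles_P = moles_R * (coeff_P / coeff_R) = 4.801 * (3/2) = 7.2015
mass_P = moles_P * M_P = 7.2015 * 28.36
mass_P = 204.23454 g, rounded to 4 dp:

204.2345 g


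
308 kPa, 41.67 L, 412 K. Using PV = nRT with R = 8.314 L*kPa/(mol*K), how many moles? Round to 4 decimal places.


PV = nRT, solve for n = PV / (RT).
PV = 308 * 41.67 = 12834.36
RT = 8.314 * 412 = 3425.368
n = 12834.36 / 3425.368
n = 3.74685581 mol, rounded to 4 dp:

3.7469 mol


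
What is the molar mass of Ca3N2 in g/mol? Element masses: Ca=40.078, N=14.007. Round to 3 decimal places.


M = sum(count * atomic_mass) over atoms.
M = 3*40.078 + 2*14.007
M = 120.234 + 28.014
M = 148.248 g/mol, rounded to 3 dp:

148.248 g/mol


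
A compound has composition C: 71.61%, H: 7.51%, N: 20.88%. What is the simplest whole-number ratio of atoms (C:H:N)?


Assume 100 g of compound, divide each mass% by atomic mass to get moles, then normalize by the smallest to get a raw atom ratio.
Moles per 100 g: C: 71.61/12.011 = 5.962, H: 7.51/1.008 = 7.4504, N: 20.88/14.007 = 1.4907
Raw ratio (divide by min = 1.4907): C: 4.0, H: 4.998, N: 1.0
Multiply by 1 to clear fractions: C: 4.0 ~= 4, H: 4.998 ~= 5, N: 1.0 ~= 1
Reduce by GCD to get the simplest whole-number ratio:

4:5:1


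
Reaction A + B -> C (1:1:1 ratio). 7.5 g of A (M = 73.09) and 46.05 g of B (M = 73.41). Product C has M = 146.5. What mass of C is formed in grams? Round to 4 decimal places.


Find moles of each reactant; the smaller value is the limiting reagent in a 1:1:1 reaction, so moles_C equals moles of the limiter.
n_A = mass_A / M_A = 7.5 / 73.09 = 0.102613 mol
n_B = mass_B / M_B = 46.05 / 73.41 = 0.627299 mol
Limiting reagent: A (smaller), n_limiting = 0.102613 mol
mass_C = n_limiting * M_C = 0.102613 * 146.5
mass_C = 15.0328045 g, rounded to 4 dp:

15.0328 g


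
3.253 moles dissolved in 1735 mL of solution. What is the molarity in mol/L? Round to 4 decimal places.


Convert volume to liters: V_L = V_mL / 1000.
V_L = 1735 / 1000 = 1.735 L
M = n / V_L = 3.253 / 1.735
M = 1.87492795 mol/L, rounded to 4 dp:

1.8749 mol/L


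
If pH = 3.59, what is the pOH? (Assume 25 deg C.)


At 25 deg C, pH + pOH = 14.
pOH = 14 - pH = 14 - 3.59
pOH = 10.41:

10.41


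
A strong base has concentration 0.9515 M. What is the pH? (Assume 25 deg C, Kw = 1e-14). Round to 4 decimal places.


A strong base dissociates completely, so [OH-] equals the given concentration.
pOH = -log10([OH-]) = -log10(0.9515) = 0.021591
pH = 14 - pOH = 14 - 0.021591
pH = 13.978409, rounded to 4 dp:

13.9784


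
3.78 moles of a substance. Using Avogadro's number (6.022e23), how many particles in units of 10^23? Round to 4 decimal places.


N = n * NA, then divide by 1e23 for the requested units.
N / 1e23 = n * 6.022
N / 1e23 = 3.78 * 6.022
N / 1e23 = 22.76316, rounded to 4 dp:

22.7632
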